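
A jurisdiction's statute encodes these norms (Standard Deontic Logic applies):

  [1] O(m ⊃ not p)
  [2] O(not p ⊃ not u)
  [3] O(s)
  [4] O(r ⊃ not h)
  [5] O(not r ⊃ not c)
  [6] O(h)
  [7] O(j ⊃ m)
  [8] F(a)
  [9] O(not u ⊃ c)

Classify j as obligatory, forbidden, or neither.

Forbidden

Premise 6 states O(h) outright.
Premise 4 is O(r ⊃ not h); contrapositively O(h ⊃ not r). Since O(h) holds, K gives O(not r).
Applying K to premise 5 (O(not r ⊃ not c)) and O(not r) yields O(not c).
Premise 9, O(not u ⊃ c), contraposes to O(not c ⊃ u); with O(not c) we get O(u).
The contrapositive of premise 2 (O(not p ⊃ not u)) is O(u ⊃ p), and O(u) is already established, so O(p).
Premise 1 is O(m ⊃ not p); contrapositively O(p ⊃ not m). Since O(p) holds, K gives O(not m).
Premise 7, O(j ⊃ m), contraposes to O(not m ⊃ not j); with O(not m) we get O(not j).
Premises 3, 8 do not contribute to this derivation.
Thus O(not j), which is F(j): j is forbidden.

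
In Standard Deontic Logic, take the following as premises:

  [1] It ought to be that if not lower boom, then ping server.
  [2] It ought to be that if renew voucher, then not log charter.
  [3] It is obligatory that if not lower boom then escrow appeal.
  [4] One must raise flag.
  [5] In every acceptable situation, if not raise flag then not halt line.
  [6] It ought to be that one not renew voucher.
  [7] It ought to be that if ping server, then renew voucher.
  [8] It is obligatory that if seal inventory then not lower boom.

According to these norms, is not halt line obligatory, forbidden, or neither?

Neither

Premise 5 is O(¬raise_flag → ¬halt_line), but O(¬raise_flag) is not derivable from the premises, so it does not yield O(¬halt_line).
No premise or chain of K-axiom applications forces O(¬halt_line), and none forces O(halt_line). So ¬halt_line is neither obligatory nor forbidden under these norms.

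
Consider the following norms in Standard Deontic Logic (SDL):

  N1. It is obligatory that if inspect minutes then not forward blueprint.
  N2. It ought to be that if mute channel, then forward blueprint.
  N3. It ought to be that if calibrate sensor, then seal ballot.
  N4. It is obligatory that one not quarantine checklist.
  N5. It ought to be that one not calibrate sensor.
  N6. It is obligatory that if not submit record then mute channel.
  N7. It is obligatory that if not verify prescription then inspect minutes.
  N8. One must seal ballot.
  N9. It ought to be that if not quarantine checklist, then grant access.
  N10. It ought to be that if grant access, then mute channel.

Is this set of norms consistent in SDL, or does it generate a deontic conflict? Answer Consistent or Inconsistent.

Consistent

Premise 3 is O(calibrate_sensor → seal_ballot); even if O(seal_ballot) held, inferring O(calibrate_sensor) would be affirming the consequent — invalid.
So O(calibrate_sensor) is not derivable, and the apparent clash with O(¬calibrate_sensor) does not arise.
A world satisfying every obligation exists (e.g. calibrate_sensor=false, forward_blueprint=true, grant_access=true, inspect_minutes=false, mute_channel=true, quarantine_checklist=false, seal_ballot=true, submit_record=false, verify_prescription=true); no atom is both obligatory and forbidden, so the set is consistent.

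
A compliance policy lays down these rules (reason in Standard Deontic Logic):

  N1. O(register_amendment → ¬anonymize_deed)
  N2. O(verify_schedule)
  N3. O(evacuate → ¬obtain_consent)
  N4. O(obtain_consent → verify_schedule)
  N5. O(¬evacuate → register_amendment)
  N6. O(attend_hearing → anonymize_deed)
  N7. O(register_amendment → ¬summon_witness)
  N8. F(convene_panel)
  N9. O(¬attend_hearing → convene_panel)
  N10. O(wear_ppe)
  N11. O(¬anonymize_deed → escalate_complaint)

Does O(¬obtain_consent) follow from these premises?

Premise 8 is F(convene_panel), i.e. O(¬convene_panel).
The contrapositive of premise 9 (O(¬attend_hearing → convene_panel)) is O(¬convene_panel → attend_hearing), and O(¬convene_panel) is already established, so O(attend_hearing).
Premise 6 is O(attend_hearing → anonymize_deed); since O(attend_hearing), deontic closure gives O(anonymize_deed).
Premise 1, O(register_amendment → ¬anonymize_deed), contraposes to O(anonymize_deed → ¬register_amendment); with O(anonymize_deed) we get O(¬register_amendment).
The contrapositive of premise 5 (O(¬evacuate → register_amendment)) is O(¬register_amendment → evacuate), and O(¬register_amendment) is already established, so O(evacuate).
Applying K to premise 3 (O(evacuate → ¬obtain_consent)) and O(evacuate) yields O(¬obtain_consent).
Premises 2, 4, 7, 10, 11 do not contribute to this derivation.
So O(¬obtain_consent) follows.

Yes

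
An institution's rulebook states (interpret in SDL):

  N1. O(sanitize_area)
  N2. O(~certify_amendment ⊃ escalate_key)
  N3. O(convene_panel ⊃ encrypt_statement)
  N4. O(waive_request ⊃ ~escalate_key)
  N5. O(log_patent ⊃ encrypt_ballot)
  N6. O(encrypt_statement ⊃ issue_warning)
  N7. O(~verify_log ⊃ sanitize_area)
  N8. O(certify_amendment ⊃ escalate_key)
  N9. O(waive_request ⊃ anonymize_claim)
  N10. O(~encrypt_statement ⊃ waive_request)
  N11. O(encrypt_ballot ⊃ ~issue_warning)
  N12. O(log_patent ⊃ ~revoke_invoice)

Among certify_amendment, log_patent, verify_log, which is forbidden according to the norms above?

log_patent

Premises 2 and 8 cover both cases: O(~certify_amendment ⊃ escalate_key) and O(certify_amendment ⊃ escalate_key). Since ~certify_amendment ∨ certify_amendment is a tautology, O(escalate_key) follows.
Premise 4, O(waive_request ⊃ ~escalate_key), contraposes to O(escalate_key ⊃ ~waive_request); with O(escalate_key) we get O(~waive_request).
Premise 10 is O(~encrypt_statement ⊃ waive_request); contrapositively O(~waive_request ⊃ encrypt_statement). Since O(~waive_request) holds, K gives O(encrypt_statement).
Applying K to premise 6 (O(encrypt_statement ⊃ issue_warning)) and O(encrypt_statement) yields O(issue_warning).
Premise 11, O(encrypt_ballot ⊃ ~issue_warning), contraposes to O(issue_warning ⊃ ~encrypt_ballot); with O(issue_warning) we get O(~encrypt_ballot).
The contrapositive of premise 5 (O(log_patent ⊃ encrypt_ballot)) is O(~encrypt_ballot ⊃ ~log_patent), and O(~encrypt_ballot) is already established, so O(~log_patent).
So O(~log_patent) holds, i.e. log_patent is forbidden. None of the other listed options is forbidden under the premises.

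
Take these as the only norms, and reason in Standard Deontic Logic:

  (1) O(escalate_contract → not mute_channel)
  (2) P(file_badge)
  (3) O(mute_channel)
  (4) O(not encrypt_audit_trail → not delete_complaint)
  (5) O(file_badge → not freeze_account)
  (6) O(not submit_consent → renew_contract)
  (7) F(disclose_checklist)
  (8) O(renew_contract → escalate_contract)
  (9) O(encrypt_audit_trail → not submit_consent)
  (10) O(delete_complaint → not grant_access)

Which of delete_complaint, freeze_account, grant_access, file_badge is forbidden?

delete_complaint

Premise 3 states O(mute_channel) outright.
Premise 1 is O(escalate_contract → not mute_channel); contrapositively O(mute_channel → not escalate_contract). Since O(mute_channel) holds, K gives O(not escalate_contract).
The contrapositive of premise 8 (O(renew_contract → escalate_contract)) is O(not escalate_contract → not renew_contract), and O(not escalate_contract) is already established, so O(not renew_contract).
Premise 6, O(not submit_consent → renew_contract), contraposes to O(not renew_contract → submit_consent); with O(not renew_contract) we get O(submit_consent).
Premise 9, O(encrypt_audit_trail → not submit_consent), contraposes to O(submit_consent → not encrypt_audit_trail); with O(submit_consent) we get O(not encrypt_audit_trail).
With premise 4, O(not encrypt_audit_trail → not delete_complaint), the K-axiom yields O(not delete_complaint).
So O(not delete_complaint) holds, i.e. delete_complaint is forbidden. None of the other listed options is forbidden under the premises.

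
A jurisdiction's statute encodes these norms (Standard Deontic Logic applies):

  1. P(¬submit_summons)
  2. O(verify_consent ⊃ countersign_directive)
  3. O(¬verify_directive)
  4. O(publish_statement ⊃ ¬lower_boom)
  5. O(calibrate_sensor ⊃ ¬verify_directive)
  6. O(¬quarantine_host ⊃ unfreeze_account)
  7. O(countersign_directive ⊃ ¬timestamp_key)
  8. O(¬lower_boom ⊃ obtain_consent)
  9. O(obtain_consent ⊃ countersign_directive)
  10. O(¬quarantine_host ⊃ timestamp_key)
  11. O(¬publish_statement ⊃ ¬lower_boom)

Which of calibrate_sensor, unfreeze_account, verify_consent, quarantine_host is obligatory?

quarantine_host

Premises 11 and 4 are O(¬publish_statement ⊃ ¬lower_boom) and O(publish_statement ⊃ ¬lower_boom); every ideal world satisfies ¬publish_statement or publish_statement, so in either case ¬lower_boom holds — hence O(¬lower_boom).
Premise 8 is O(¬lower_boom ⊃ obtain_consent); since O(¬lower_boom), deontic closure gives O(obtain_consent).
With premise 9, O(obtain_consent ⊃ countersign_directive), the K-axiom yields O(countersign_directive).
From O(countersign_directive) and premise 7, O(countersign_directive ⊃ ¬timestamp_key), we obtain O(¬timestamp_key).
Premise 10 is O(¬quarantine_host ⊃ timestamp_key); contrapositively O(¬timestamp_key ⊃ quarantine_host). Since O(¬timestamp_key) holds, K gives O(quarantine_host).
So O(quarantine_host) holds — quarantine_host is obligatory. None of the other listed options is made obligatory by any chain of premises.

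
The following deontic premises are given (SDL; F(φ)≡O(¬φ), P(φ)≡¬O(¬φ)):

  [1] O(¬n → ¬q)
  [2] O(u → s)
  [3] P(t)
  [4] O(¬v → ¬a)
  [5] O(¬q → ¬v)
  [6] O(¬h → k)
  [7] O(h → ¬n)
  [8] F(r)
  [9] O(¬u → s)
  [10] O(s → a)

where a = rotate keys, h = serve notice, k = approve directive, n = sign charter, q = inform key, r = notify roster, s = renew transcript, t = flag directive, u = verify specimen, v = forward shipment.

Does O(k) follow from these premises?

Yes

Premises 9 and 2 are O(¬u → s) and O(u → s); every ideal world satisfies ¬u or u, so in either case s holds — hence O(s).
With premise 10, O(s → a), the K-axiom yields O(a).
Premise 4 is O(¬v → ¬a); contrapositively O(a → v). Since O(a) holds, K gives O(v).
The contrapositive of premise 5 (O(¬q → ¬v)) is O(v → q), and O(v) is already established, so O(q).
Premise 1, O(¬n → ¬q), contraposes to O(q → n); with O(q) we get O(n).
Premise 7 is O(h → ¬n); contrapositively O(n → ¬h). Since O(n) holds, K gives O(¬h).
Applying K to premise 6 (O(¬h → k)) and O(¬h) yields O(k).
Premises 3, 8 do not contribute to this derivation.
So O(k) follows.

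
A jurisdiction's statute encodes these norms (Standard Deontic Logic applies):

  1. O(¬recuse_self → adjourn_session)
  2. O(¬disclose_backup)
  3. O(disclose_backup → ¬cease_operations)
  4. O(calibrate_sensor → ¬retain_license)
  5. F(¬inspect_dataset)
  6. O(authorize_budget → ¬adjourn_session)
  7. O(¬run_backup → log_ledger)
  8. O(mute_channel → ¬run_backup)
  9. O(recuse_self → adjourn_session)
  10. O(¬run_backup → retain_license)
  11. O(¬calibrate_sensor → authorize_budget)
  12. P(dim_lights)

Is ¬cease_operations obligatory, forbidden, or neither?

Premise 3 is O(disclose_backup → ¬cease_operations), but O(disclose_backup) is not derivable from the premises, so it does not yield O(¬cease_operations).
No premise or chain of K-axiom applications forces O(¬cease_operations), and none forces O(cease_operations). So ¬cease_operations is neither obligatory nor forbidden under these norms.

Neither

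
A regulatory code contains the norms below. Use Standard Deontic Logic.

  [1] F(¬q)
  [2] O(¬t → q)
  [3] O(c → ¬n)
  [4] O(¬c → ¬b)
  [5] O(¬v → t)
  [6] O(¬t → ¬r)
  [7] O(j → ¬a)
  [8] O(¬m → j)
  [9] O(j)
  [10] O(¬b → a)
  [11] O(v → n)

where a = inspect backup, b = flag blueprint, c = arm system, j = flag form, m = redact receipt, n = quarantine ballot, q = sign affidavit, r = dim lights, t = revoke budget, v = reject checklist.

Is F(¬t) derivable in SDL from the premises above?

Yes

Premise 9 states O(j) outright.
Applying K to premise 7 (O(j → ¬a)) and O(j) yields O(¬a).
Premise 10, O(¬b → a), contraposes to O(¬a → b); with O(¬a) we get O(b).
The contrapositive of premise 4 (O(¬c → ¬b)) is O(b → c), and O(b) is already established, so O(c).
With premise 3, O(c → ¬n), the K-axiom yields O(¬n).
Premise 11, O(v → n), contraposes to O(¬n → ¬v); with O(¬n) we get O(¬v).
Premise 5 is O(¬v → t); since O(¬v), deontic closure gives O(t).
Premises 1, 2, 6, 8 do not contribute to this derivation.
So O(t) holds, i.e. F(¬t). The claim follows.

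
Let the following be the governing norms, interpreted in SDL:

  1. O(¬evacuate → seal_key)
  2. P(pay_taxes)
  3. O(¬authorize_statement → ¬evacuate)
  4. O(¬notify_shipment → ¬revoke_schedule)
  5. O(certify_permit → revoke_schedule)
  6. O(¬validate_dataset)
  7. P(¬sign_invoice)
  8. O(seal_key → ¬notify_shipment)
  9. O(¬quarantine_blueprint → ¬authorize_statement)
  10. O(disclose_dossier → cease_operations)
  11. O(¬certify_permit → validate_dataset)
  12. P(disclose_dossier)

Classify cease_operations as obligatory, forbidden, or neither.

Neither

Premise 10 is O(disclose_dossier → cease_operations), but O(disclose_dossier) is not derivable from the premises (the permission P(disclose_dossier) asserts only ¬O(¬disclose_dossier), not O(disclose_dossier)), so it does not yield O(cease_operations).
No premise or chain of K-axiom applications forces O(cease_operations), and none forces O(¬cease_operations). So cease_operations is neither obligatory nor forbidden under these norms.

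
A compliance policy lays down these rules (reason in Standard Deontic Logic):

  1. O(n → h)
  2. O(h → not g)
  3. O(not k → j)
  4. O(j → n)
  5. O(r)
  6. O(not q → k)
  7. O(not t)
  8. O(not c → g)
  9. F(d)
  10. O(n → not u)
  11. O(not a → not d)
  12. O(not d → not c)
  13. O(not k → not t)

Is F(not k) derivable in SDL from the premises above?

Premise 9, F(d), is equivalent to O(not d).
Applying K to premise 12 (O(not d → not c)) and O(not d) yields O(not c).
With premise 8, O(not c → g), the K-axiom yields O(g).
Premise 2 is O(h → not g); contrapositively O(g → not h). Since O(g) holds, K gives O(not h).
Premise 1, O(n → h), contraposes to O(not h → not n); with O(not h) we get O(not n).
Premise 4 is O(j → n); contrapositively O(not n → not j). Since O(not n) holds, K gives O(not j).
The contrapositive of premise 3 (O(not k → j)) is O(not j → k), and O(not j) is already established, so O(k).
Premises 5, 6, 7, 10, 11, 13 do not contribute to this derivation.
So O(k) holds, i.e. F(not k). The claim follows.

Yes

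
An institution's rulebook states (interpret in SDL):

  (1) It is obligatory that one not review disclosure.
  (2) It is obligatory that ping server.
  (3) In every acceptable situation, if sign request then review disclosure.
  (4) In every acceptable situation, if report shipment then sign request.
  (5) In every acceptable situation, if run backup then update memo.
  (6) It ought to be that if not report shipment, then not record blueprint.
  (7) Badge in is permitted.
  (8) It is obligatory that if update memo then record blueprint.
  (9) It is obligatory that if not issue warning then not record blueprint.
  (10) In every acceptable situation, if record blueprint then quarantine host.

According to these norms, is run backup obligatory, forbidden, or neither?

Premise 1 gives O(¬review_disclosure).
Premise 3 is O(sign_request → review_disclosure); contrapositively O(¬review_disclosure → ¬sign_request). Since O(¬review_disclosure) holds, K gives O(¬sign_request).
The contrapositive of premise 4 (O(report_shipment → sign_request)) is O(¬sign_request → ¬report_shipment), and O(¬sign_request) is already established, so O(¬report_shipment).
With premise 6, O(¬report_shipment → ¬record_blueprint), the K-axiom yields O(¬record_blueprint).
The contrapositive of premise 8 (O(update_memo → record_blueprint)) is O(¬record_blueprint → ¬update_memo), and O(¬record_blueprint) is already established, so O(¬update_memo).
Premise 5, O(run_backup → update_memo), contraposes to O(¬update_memo → ¬run_backup); with O(¬update_memo) we get O(¬run_backup).
Premises 2, 7, 9, 10 do not contribute to this derivation.
Thus O(¬run_backup), which is F(run_backup): run_backup is forbidden.

Forbidden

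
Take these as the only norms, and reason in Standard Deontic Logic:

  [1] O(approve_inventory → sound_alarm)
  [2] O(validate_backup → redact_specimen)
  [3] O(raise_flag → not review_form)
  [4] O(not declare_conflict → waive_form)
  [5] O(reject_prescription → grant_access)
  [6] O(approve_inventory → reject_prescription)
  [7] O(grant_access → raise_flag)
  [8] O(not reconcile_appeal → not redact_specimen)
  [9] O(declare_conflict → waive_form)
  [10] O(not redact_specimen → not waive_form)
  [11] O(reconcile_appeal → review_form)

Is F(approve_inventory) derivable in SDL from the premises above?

Yes

Premises 9 and 4 cover both cases: O(declare_conflict → waive_form) and O(not declare_conflict → waive_form). Since declare_conflict ∨ not declare_conflict is a tautology, O(waive_form) follows.
Premise 10, O(not redact_specimen → not waive_form), contraposes to O(waive_form → redact_specimen); with O(waive_form) we get O(redact_specimen).
Premise 8 is O(not reconcile_appeal → not redact_specimen); contrapositively O(redact_specimen → reconcile_appeal). Since O(redact_specimen) holds, K gives O(reconcile_appeal).
From O(reconcile_appeal) and premise 11, O(reconcile_appeal → review_form), we obtain O(review_form).
Premise 3, O(raise_flag → not review_form), contraposes to O(review_form → not raise_flag); with O(review_form) we get O(not raise_flag).
Premise 7, O(grant_access → raise_flag), contraposes to O(not raise_flag → not grant_access); with O(not raise_flag) we get O(not grant_access).
Premise 5, O(reject_prescription → grant_access), contraposes to O(not grant_access → not reject_prescription); with O(not grant_access) we get O(not reject_prescription).
The contrapositive of premise 6 (O(approve_inventory → reject_prescription)) is O(not reject_prescription → not approve_inventory), and O(not reject_prescription) is already established, so O(not approve_inventory).
Premises 1, 2 do not contribute to this derivation.
So O(not approve_inventory) holds, i.e. F(approve_inventory). The claim follows.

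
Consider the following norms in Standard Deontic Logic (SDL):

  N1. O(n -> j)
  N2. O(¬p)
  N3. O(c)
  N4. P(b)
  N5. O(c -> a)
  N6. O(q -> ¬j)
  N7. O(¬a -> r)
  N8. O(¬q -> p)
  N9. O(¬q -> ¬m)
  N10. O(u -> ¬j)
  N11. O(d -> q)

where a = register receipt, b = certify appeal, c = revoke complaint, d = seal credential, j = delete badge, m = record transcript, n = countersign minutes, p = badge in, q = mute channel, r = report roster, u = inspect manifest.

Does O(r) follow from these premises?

No

Premise 7 is O(¬a -> r), but O(¬a) is not derivable from the premises, so it does not yield O(r).
No other premise forces O(r). An ideal world satisfying every premise can still have r false, so O(r) is not derivable.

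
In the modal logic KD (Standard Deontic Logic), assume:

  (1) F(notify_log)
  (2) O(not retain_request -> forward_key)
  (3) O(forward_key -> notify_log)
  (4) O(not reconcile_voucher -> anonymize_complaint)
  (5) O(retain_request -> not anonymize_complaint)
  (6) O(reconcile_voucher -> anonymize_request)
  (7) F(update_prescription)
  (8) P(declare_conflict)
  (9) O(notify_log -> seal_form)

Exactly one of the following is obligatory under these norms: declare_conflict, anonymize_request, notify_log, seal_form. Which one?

anonymize_request

Premise 1 is F(notify_log), i.e. O(not notify_log).
Premise 3 is O(forward_key -> notify_log); contrapositively O(not notify_log -> not forward_key). Since O(not notify_log) holds, K gives O(not forward_key).
The contrapositive of premise 2 (O(not retain_request -> forward_key)) is O(not forward_key -> retain_request), and O(not forward_key) is already established, so O(retain_request).
Premise 5 is O(retain_request -> not anonymize_complaint); since O(retain_request), deontic closure gives O(not anonymize_complaint).
Premise 4, O(not reconcile_voucher -> anonymize_complaint), contraposes to O(not anonymize_complaint -> reconcile_voucher); with O(not anonymize_complaint) we get O(reconcile_voucher).
Premise 6 is O(reconcile_voucher -> anonymize_request); since O(reconcile_voucher), deontic closure gives O(anonymize_request).
So O(anonymize_request) holds — anonymize_request is obligatory. None of the other listed options is made obligatory by any chain of premises.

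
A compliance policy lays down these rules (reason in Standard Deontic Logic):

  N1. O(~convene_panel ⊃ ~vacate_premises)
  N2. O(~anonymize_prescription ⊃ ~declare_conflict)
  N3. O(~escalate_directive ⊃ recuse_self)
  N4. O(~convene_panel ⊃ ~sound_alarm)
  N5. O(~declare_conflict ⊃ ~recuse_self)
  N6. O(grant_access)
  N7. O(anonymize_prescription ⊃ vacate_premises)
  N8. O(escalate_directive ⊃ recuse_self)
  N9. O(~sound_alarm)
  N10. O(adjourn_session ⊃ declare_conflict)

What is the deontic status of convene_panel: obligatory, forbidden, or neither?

By case analysis on escalate_directive: premise 8 gives O(escalate_directive ⊃ recuse_self) and premise 3 gives O(~escalate_directive ⊃ recuse_self), so O(recuse_self) either way.
Premise 5 is O(~declare_conflict ⊃ ~recuse_self); contrapositively O(recuse_self ⊃ declare_conflict). Since O(recuse_self) holds, K gives O(declare_conflict).
Premise 2, O(~anonymize_prescription ⊃ ~declare_conflict), contraposes to O(declare_conflict ⊃ anonymize_prescription); with O(declare_conflict) we get O(anonymize_prescription).
Applying K to premise 7 (O(anonymize_prescription ⊃ vacate_premises)) and O(anonymize_prescription) yields O(vacate_premises).
The contrapositive of premise 1 (O(~convene_panel ⊃ ~vacate_premises)) is O(vacate_premises ⊃ convene_panel), and O(vacate_premises) is already established, so O(convene_panel).
Premises 4, 6, 9, 10 do not contribute to this derivation.
Hence convene_panel is obligatory.

Obligatory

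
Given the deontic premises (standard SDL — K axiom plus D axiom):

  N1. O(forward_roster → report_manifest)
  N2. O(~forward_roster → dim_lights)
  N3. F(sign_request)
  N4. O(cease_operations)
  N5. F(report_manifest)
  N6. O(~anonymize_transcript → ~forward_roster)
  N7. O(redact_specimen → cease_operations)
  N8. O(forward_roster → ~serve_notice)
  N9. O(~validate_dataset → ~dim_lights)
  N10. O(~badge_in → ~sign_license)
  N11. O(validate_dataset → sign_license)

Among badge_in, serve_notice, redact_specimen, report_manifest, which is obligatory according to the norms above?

Premise 5 is F(report_manifest), i.e. O(~report_manifest).
Premise 1, O(forward_roster → report_manifest), contraposes to O(~report_manifest → ~forward_roster); with O(~report_manifest) we get O(~forward_roster).
From O(~forward_roster) and premise 2, O(~forward_roster → dim_lights), we obtain O(dim_lights).
Premise 9, O(~validate_dataset → ~dim_lights), contraposes to O(dim_lights → validate_dataset); with O(dim_lights) we get O(validate_dataset).
Applying K to premise 11 (O(validate_dataset → sign_license)) and O(validate_dataset) yields O(sign_license).
Premise 10 is O(~badge_in → ~sign_license); contrapositively O(sign_license → badge_in). Since O(sign_license) holds, K gives O(badge_in).
So O(badge_in) holds — badge_in is obligatory. None of the other listed options is made obligatory by any chain of premises.

badge_in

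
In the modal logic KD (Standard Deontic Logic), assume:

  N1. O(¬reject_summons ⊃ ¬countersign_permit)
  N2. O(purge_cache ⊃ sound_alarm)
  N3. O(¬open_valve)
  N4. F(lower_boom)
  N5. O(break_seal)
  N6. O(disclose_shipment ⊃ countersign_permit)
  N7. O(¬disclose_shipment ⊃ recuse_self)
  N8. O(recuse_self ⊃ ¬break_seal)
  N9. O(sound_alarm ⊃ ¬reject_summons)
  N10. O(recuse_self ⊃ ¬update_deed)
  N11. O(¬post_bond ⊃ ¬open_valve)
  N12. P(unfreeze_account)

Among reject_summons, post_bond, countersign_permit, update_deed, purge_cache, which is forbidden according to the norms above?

From premise 5 we have O(break_seal).
Premise 8 is O(recuse_self ⊃ ¬break_seal); contrapositively O(break_seal ⊃ ¬recuse_self). Since O(break_seal) holds, K gives O(¬recuse_self).
The contrapositive of premise 7 (O(¬disclose_shipment ⊃ recuse_self)) is O(¬recuse_self ⊃ disclose_shipment), and O(¬recuse_self) is already established, so O(disclose_shipment).
Premise 6 is O(disclose_shipment ⊃ countersign_permit); since O(disclose_shipment), deontic closure gives O(countersign_permit).
The contrapositive of premise 1 (O(¬reject_summons ⊃ ¬countersign_permit)) is O(countersign_permit ⊃ reject_summons), and O(countersign_permit) is already established, so O(reject_summons).
Premise 9 is O(sound_alarm ⊃ ¬reject_summons); contrapositively O(reject_summons ⊃ ¬sound_alarm). Since O(reject_summons) holds, K gives O(¬sound_alarm).
Premise 2 is O(purge_cache ⊃ sound_alarm); contrapositively O(¬sound_alarm ⊃ ¬purge_cache). Since O(¬sound_alarm) holds, K gives O(¬purge_cache).
So O(¬purge_cache) holds, i.e. purge_cache is forbidden. None of the other listed options is forbidden under the premises.

purge_cache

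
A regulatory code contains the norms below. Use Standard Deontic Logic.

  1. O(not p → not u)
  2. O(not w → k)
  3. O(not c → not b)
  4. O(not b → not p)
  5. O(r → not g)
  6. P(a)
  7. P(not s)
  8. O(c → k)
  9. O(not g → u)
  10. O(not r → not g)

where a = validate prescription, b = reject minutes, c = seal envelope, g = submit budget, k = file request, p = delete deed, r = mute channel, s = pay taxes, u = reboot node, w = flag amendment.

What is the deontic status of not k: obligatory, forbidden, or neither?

Forbidden

By case analysis on r: premise 5 gives O(r → not g) and premise 10 gives O(not r → not g), so O(not g) either way.
From O(not g) and premise 9, O(not g → u), we obtain O(u).
The contrapositive of premise 1 (O(not p → not u)) is O(u → p), and O(u) is already established, so O(p).
Premise 4, O(not b → not p), contraposes to O(p → b); with O(p) we get O(b).
Premise 3, O(not c → not b), contraposes to O(b → c); with O(b) we get O(c).
With premise 8, O(c → k), the K-axiom yields O(k).
Premises 2, 6, 7 do not contribute to this derivation.
Thus O(k), which is F(not k): not k is forbidden.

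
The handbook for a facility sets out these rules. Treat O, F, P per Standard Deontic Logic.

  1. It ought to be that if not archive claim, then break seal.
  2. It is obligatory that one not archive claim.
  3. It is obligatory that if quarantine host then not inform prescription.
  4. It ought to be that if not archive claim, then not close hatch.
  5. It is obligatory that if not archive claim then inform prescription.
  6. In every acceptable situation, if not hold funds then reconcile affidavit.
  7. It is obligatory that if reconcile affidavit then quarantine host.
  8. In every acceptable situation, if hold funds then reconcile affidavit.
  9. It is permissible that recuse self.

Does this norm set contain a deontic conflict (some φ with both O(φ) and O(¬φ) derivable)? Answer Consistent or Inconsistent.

By case analysis on ¬hold_funds: premise 6 gives O(¬hold_funds → reconcile_affidavit) and premise 8 gives O(hold_funds → reconcile_affidavit), so O(reconcile_affidavit) either way.
From O(reconcile_affidavit) and premise 7, O(reconcile_affidavit → quarantine_host), we obtain O(quarantine_host).
Premise 3 is O(quarantine_host → ¬inform_prescription); since O(quarantine_host), deontic closure gives O(¬inform_prescription).
Premise 5 is O(¬archive_claim → inform_prescription); contrapositively O(¬inform_prescription → archive_claim). Since O(¬inform_prescription) holds, K gives O(archive_claim).
But premise 2 directly asserts O(¬archive_claim).
We now have both O(archive_claim) and O(¬archive_claim) — archive_claim is simultaneously obligatory and forbidden, violating the D-axiom.

Inconsistent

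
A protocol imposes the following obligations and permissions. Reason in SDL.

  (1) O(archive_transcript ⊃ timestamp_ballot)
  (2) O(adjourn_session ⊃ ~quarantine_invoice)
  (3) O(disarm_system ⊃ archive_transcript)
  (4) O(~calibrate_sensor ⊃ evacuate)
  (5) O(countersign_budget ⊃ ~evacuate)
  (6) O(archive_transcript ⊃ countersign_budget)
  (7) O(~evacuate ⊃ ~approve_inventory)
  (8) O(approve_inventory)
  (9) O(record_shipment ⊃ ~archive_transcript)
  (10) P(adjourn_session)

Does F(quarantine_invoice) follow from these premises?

No

Premise 2 is O(adjourn_session ⊃ ~quarantine_invoice), but O(adjourn_session) is not derivable from the premises (the permission P(adjourn_session) asserts only ~O(~adjourn_session), not O(adjourn_session)), so it does not yield O(~quarantine_invoice).
No other premise forces O(~quarantine_invoice). An ideal world satisfying every premise can still have quarantine_invoice true, so F(quarantine_invoice) is not derivable.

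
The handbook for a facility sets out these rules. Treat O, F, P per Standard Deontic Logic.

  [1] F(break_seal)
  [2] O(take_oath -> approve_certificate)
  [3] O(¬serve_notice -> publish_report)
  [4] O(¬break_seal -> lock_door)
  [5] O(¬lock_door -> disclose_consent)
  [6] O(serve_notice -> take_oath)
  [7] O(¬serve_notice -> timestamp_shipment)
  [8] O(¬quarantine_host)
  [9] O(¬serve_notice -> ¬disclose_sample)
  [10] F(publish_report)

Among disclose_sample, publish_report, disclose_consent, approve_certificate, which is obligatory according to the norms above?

Premise 10 is F(publish_report), i.e. O(¬publish_report).
Premise 3, O(¬serve_notice -> publish_report), contraposes to O(¬publish_report -> serve_notice); with O(¬publish_report) we get O(serve_notice).
With premise 6, O(serve_notice -> take_oath), the K-axiom yields O(take_oath).
With premise 2, O(take_oath -> approve_certificate), the K-axiom yields O(approve_certificate).
So O(approve_certificate) holds — approve_certificate is obligatory. None of the other listed options is made obligatory by any chain of premises.

approve_certificate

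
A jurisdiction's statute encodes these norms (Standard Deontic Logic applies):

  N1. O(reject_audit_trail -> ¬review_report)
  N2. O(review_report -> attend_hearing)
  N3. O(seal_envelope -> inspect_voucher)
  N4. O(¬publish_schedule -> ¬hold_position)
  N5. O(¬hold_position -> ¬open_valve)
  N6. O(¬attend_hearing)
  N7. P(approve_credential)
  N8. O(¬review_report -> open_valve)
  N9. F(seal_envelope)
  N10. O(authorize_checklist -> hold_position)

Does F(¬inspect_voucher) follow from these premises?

Premise 3 is O(seal_envelope -> inspect_voucher), but O(seal_envelope) is not derivable from the premises, so it does not yield O(inspect_voucher).
No other premise forces O(inspect_voucher). An ideal world satisfying every premise can still have ¬inspect_voucher true, so F(¬inspect_voucher) is not derivable.

No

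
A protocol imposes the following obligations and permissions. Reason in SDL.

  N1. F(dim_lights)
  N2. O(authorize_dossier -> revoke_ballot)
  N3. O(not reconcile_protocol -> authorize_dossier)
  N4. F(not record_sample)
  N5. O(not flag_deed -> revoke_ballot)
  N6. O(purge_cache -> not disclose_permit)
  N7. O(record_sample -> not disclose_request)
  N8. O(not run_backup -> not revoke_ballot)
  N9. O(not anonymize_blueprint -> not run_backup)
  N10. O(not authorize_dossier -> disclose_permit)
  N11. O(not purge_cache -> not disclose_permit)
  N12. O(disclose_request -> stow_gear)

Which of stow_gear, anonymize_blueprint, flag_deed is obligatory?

anonymize_blueprint

By case analysis on not purge_cache: premise 11 gives O(not purge_cache -> not disclose_permit) and premise 6 gives O(purge_cache -> not disclose_permit), so O(not disclose_permit) either way.
The contrapositive of premise 10 (O(not authorize_dossier -> disclose_permit)) is O(not disclose_permit -> authorize_dossier), and O(not disclose_permit) is already established, so O(authorize_dossier).
Premise 2 is O(authorize_dossier -> revoke_ballot); since O(authorize_dossier), deontic closure gives O(revoke_ballot).
The contrapositive of premise 8 (O(not run_backup -> not revoke_ballot)) is O(revoke_ballot -> run_backup), and O(revoke_ballot) is already established, so O(run_backup).
Premise 9, O(not anonymize_blueprint -> not run_backup), contraposes to O(run_backup -> anonymize_blueprint); with O(run_backup) we get O(anonymize_blueprint).
So O(anonymize_blueprint) holds — anonymize_blueprint is obligatory. None of the other listed options is made obligatory by any chain of premises.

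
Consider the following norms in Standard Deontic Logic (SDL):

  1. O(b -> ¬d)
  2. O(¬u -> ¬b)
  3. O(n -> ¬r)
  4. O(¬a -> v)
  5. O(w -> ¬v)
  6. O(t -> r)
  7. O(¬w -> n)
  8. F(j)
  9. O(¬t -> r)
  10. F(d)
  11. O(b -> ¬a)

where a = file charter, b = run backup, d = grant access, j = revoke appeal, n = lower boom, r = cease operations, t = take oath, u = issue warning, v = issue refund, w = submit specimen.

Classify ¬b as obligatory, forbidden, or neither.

Obligatory

By case analysis on ¬t: premise 9 gives O(¬t -> r) and premise 6 gives O(t -> r), so O(r) either way.
Premise 3, O(n -> ¬r), contraposes to O(r -> ¬n); with O(r) we get O(¬n).
Premise 7 is O(¬w -> n); contrapositively O(¬n -> w). Since O(¬n) holds, K gives O(w).
From O(w) and premise 5, O(w -> ¬v), we obtain O(¬v).
Premise 4, O(¬a -> v), contraposes to O(¬v -> a); with O(¬v) we get O(a).
Premise 11, O(b -> ¬a), contraposes to O(a -> ¬b); with O(a) we get O(¬b).
Premises 1, 2, 8, 10 do not contribute to this derivation.
Hence ¬b is obligatory.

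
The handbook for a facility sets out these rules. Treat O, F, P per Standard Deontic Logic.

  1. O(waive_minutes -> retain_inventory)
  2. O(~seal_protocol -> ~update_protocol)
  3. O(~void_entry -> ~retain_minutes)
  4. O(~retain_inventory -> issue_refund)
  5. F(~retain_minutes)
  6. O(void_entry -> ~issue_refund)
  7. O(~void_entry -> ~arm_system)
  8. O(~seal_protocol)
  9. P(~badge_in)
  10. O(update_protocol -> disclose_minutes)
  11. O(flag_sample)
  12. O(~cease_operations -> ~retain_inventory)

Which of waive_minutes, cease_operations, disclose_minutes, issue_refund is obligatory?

Premise 5, F(~retain_minutes), is equivalent to O(retain_minutes).
Premise 3 is O(~void_entry -> ~retain_minutes); contrapositively O(retain_minutes -> void_entry). Since O(retain_minutes) holds, K gives O(void_entry).
Premise 6 is O(void_entry -> ~issue_refund); since O(void_entry), deontic closure gives O(~issue_refund).
Premise 4 is O(~retain_inventory -> issue_refund); contrapositively O(~issue_refund -> retain_inventory). Since O(~issue_refund) holds, K gives O(retain_inventory).
Premise 12 is O(~cease_operations -> ~retain_inventory); contrapositively O(retain_inventory -> cease_operations). Since O(retain_inventory) holds, K gives O(cease_operations).
So O(cease_operations) holds — cease_operations is obligatory. None of the other listed options is made obligatory by any chain of premises.

cease_operations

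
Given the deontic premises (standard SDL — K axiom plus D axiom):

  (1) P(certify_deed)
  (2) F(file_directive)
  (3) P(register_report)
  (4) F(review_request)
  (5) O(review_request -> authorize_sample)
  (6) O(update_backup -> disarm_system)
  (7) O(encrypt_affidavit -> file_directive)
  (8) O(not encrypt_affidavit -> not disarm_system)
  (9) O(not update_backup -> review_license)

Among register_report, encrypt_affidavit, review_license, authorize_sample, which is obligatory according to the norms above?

Premise 2, F(file_directive), is equivalent to O(not file_directive).
Premise 7 is O(encrypt_affidavit -> file_directive); contrapositively O(not file_directive -> not encrypt_affidavit). Since O(not file_directive) holds, K gives O(not encrypt_affidavit).
Applying K to premise 8 (O(not encrypt_affidavit -> not disarm_system)) and O(not encrypt_affidavit) yields O(not disarm_system).
The contrapositive of premise 6 (O(update_backup -> disarm_system)) is O(not disarm_system -> not update_backup), and O(not disarm_system) is already established, so O(not update_backup).
Applying K to premise 9 (O(not update_backup -> review_license)) and O(not update_backup) yields O(review_license).
So O(review_license) holds — review_license is obligatory. None of the other listed options is made obligatory by any chain of premises.

review_license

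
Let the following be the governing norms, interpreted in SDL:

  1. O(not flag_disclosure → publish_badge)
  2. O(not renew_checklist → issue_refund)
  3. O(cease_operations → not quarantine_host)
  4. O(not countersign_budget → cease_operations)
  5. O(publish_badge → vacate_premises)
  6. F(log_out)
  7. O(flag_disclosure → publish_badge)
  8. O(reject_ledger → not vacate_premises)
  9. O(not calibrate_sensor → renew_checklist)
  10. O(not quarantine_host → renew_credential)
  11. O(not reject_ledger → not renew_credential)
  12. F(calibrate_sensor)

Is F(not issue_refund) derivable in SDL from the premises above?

Premise 2 is O(not renew_checklist → issue_refund), but O(not renew_checklist) is not derivable from the premises, so it does not yield O(issue_refund).
No other premise forces O(issue_refund). An ideal world satisfying every premise can still have not issue_refund true, so F(not issue_refund) is not derivable.

No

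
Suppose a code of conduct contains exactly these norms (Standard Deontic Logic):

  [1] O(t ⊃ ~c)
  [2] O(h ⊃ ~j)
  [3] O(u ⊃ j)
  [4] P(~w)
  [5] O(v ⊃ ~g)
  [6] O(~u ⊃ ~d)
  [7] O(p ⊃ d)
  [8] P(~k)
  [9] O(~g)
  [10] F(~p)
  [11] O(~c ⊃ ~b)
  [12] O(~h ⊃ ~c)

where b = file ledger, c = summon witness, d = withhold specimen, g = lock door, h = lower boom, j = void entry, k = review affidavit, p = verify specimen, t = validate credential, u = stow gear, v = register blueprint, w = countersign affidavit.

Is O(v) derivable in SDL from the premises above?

No

Premise 5 is O(v ⊃ ~g); even if O(~g) held, inferring O(v) would be affirming the consequent — invalid.
No other premise forces O(v). An ideal world satisfying every premise can still have v false, so O(v) is not derivable.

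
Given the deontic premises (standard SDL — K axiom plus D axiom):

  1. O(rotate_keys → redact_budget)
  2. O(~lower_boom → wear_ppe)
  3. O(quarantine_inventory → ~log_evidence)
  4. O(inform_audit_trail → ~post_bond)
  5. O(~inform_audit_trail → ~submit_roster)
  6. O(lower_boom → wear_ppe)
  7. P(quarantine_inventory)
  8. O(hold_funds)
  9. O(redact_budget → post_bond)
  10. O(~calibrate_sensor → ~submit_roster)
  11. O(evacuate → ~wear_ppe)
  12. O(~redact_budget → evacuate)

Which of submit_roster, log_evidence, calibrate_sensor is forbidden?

submit_roster

Premises 6 and 2 cover both cases: O(lower_boom → wear_ppe) and O(~lower_boom → wear_ppe). Since lower_boom ∨ ~lower_boom is a tautology, O(wear_ppe) follows.
Premise 11 is O(evacuate → ~wear_ppe); contrapositively O(wear_ppe → ~evacuate). Since O(wear_ppe) holds, K gives O(~evacuate).
The contrapositive of premise 12 (O(~redact_budget → evacuate)) is O(~evacuate → redact_budget), and O(~evacuate) is already established, so O(redact_budget).
Premise 9 is O(redact_budget → post_bond); since O(redact_budget), deontic closure gives O(post_bond).
Premise 4 is O(inform_audit_trail → ~post_bond); contrapositively O(post_bond → ~inform_audit_trail). Since O(post_bond) holds, K gives O(~inform_audit_trail).
With premise 5, O(~inform_audit_trail → ~submit_roster), the K-axiom yields O(~submit_roster).
So O(~submit_roster) holds, i.e. submit_roster is forbidden. None of the other listed options is forbidden under the premises.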